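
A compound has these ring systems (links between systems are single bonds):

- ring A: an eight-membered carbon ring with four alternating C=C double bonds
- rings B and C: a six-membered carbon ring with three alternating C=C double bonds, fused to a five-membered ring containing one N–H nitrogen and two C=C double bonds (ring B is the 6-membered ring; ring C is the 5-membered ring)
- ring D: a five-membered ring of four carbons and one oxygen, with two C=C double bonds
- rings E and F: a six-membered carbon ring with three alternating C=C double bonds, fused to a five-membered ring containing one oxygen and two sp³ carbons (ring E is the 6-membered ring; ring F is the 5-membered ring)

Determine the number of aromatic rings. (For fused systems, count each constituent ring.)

4

Ring A has only sp² ring atoms; a planar conformation would have a fully conjugated π system of 8 electrons. But 8 = 4(2), which is 4n not 4n+2, so ring A is not aromatic (cyclooctatetraene) — cyclooctatetraene distorts into a non-planar tub to avoid antiaromaticity.
Rings B and C form a fused bicyclic system (with one N–H) with 9 sp² atoms and 10 π electrons from ring double bonds plus a heteroatom lone pair. 10 = 4(2)+2, so the system is aromatic and both rings count as aromatic (indole).
Ring D is fully conjugated (every ring atom contributes a p orbital); 2 ring double bonds (4 π electrons) plus a heteroatom lone pair (2) give 6 π electrons. Since 6 = 4n+2 (n=1), ring D is aromatic (furan).
Ring E has a continuous p-orbital overlap around the ring; 3 ring double bonds give 6 π electrons. 6 = 4(1)+2, so ring E is aromatic (benzene ring).
Ring F has two sp³ carbons, so it is not fully conjugated — not aromatic (oxolane ring).
Aromatic: B, C, D, E. Total: 4.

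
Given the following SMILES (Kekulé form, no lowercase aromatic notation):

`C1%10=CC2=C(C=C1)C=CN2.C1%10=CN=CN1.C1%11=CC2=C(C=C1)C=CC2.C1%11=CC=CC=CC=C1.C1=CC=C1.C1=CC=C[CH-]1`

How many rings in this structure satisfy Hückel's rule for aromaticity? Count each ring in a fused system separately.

The SMILES encodes a six-membered carbon ring with three alternating C=C double bonds, fused to a five-membered ring containing one N–H nitrogen and two C=C double bonds; a five-membered ring with nitrogens at positions 1 and 3 (one bearing H, one in a C=N bond) and two double bonds; a six-membered carbon ring with three alternating C=C double bonds, fused to a five-membered carbon ring containing one C=C double bond and one sp³ carbon; an eight-membered carbon ring with four alternating C=C double bonds; a four-membered carbon ring with two alternating C=C double bonds; a five-membered all-carbon ring bearing a negative charge on one carbon, with two C=C double bonds.
The fused 6/5-membered bicyclic (with one N–H) is a single π system with 9 sp² atoms and 10 π electrons from ring double bonds plus a heteroatom lone pair. 10 = 4(2)+2, so the system is aromatic and both rings count as aromatic (indole).
The 5-membered ring with two nitrogens (one N–H, one =N–) is fully conjugated (every ring atom contributes a p orbital); 2 ring double bonds (4 π electrons) plus a heteroatom lone pair (2) give 6 π electrons. Since 6 = 4n+2 (n=1), it is aromatic (imidazole).
The 6-membered ring has a continuous p-orbital overlap around the ring; 3 ring double bonds give 6 π electrons. 6 = 4(1)+2, so it is aromatic (benzene ring).
The 5-membered ring has one sp³ carbon, so it is not fully conjugated — not aromatic (cyclopentene ring).
The 8-membered ring has only sp² ring atoms; a planar conformation would have a fully conjugated π system of 8 electrons. But 8 = 4(2), which is 4n not 4n+2, so it is not aromatic (cyclooctatetraene) — cyclooctatetraene distorts into a non-planar tub to avoid antiaromaticity.
The 4-membered ring has only sp² ring atoms; a planar conformation would have a fully conjugated π system of 4 electrons. But 4 = 4(1), which is 4n not 4n+2, so it is not aromatic (cyclobutadiene) — cyclobutadiene is antiaromatic and distorts to a rectangle.
The second 5-membered ring is planar and fully conjugated; 2 ring double bonds (4 π electrons) plus the carbanion lone pair (2) give 6 π electrons. That satisfies 4n+2 with n=1, so it is aromatic (cyclopentadienyl anion).
5 of the 8 rings are aromatic. Total: 5.

5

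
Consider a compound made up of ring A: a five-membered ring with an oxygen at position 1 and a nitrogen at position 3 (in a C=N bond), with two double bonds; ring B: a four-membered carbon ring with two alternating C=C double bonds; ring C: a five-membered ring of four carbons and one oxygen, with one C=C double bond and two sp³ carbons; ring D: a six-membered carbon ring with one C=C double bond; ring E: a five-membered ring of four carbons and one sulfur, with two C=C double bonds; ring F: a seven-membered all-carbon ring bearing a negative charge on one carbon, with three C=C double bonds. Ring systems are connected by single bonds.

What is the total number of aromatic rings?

2

Ring A is fully conjugated (every ring atom contributes a p orbital); 2 ring double bonds (4 π electrons) plus a heteroatom lone pair (2) give 6 π electrons. 6 = 4(1)+2, so ring A is aromatic (oxazole).
Ring B has only sp² ring atoms; a planar conformation would have a fully conjugated π system of 4 electrons. But 4 = 4(1), which is 4n not 4n+2, so ring B is not aromatic (cyclobutadiene) — cyclobutadiene is antiaromatic and distorts to a rectangle.
Ring C has two sp³ carbons, so it is not fully conjugated — not aromatic (2,3-dihydrofuran).
Ring D has four sp³ carbons, so it is not fully conjugated — not aromatic (cyclohexene).
Ring E is planar and fully conjugated; 2 ring double bonds (4 π electrons) plus a heteroatom lone pair (2) give 6 π electrons. 6 = 4(1)+2, so ring E is aromatic (thiophene).
Ring F has only sp² ring atoms; a planar conformation would have a fully conjugated π system of 8 electrons. But 8 = 4(2), which is 4n not 4n+2, so ring F is not aromatic (cycloheptatrienyl anion).
Aromatic: A, E. Total: 2.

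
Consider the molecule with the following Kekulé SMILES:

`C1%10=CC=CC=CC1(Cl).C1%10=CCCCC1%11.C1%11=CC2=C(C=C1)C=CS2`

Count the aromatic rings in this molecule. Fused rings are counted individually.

2

The SMILES encodes a seven-membered carbon ring with three C=C double bonds and one sp³ carbon; a six-membered carbon ring with one C=C double bond; a six-membered carbon ring with three alternating C=C double bonds, fused to a five-membered ring containing one sulfur and two C=C double bonds.
The 7-membered ring has one sp³ carbon, so it is not fully conjugated — not aromatic (cycloheptatriene).
The 6-membered ring has four sp³ carbons, so it is not fully conjugated — not aromatic (cyclohexene).
The fused 6/5-membered bicyclic (with one sulfur) is a single π system with 9 sp² atoms and 10 π electrons from ring double bonds plus a heteroatom lone pair. 10 = 4(2)+2, so the system is aromatic and both rings count as aromatic (benzothiophene).
2 of the 4 rings are aromatic. Total: 2.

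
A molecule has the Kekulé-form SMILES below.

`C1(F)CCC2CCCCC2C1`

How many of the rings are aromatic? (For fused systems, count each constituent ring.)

The SMILES encodes two fused six-membered saturated carbon rings.
The 6-membered ring has only sp³ atoms, so it is not fully conjugated — not aromatic (cyclohexane ring).
The second 6-membered ring has only sp³ atoms, so it is not fully conjugated — not aromatic (cyclohexane ring).
None of the rings are aromatic. Total: 0.

0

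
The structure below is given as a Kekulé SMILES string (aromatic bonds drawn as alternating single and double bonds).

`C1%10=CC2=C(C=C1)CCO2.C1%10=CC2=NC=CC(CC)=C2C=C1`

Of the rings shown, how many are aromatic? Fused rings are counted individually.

The SMILES encodes a six-membered carbon ring with three alternating C=C double bonds, fused to a five-membered ring containing one oxygen and two sp³ carbons; two fused six-membered rings, each with three alternating double bonds; one ring is all carbon and the other has one ring nitrogen.
The 6-membered ring is fully conjugated (every ring atom contributes a p orbital); 3 ring double bonds give 6 π electrons. Since 6 = 4n+2 (n=1), it is aromatic (benzene ring).
The 5-membered ring with one oxygen has two sp³ carbons, so it is not fully conjugated — not aromatic (oxolane ring).
The fused 6/6-membered bicyclic (with one nitrogen) is a single π system with 10 sp² atoms and 10 π electrons from ring double bonds. 10 = 4(2)+2, so the system is aromatic and both rings count as aromatic (quinoline).
3 of the 4 rings are aromatic. Total: 3.

3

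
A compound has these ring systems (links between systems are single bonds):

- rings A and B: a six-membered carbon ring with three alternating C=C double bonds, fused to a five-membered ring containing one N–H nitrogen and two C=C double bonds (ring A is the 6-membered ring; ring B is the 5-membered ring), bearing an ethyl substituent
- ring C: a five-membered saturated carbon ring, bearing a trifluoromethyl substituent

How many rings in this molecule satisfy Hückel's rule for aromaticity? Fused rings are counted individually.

Rings A and B form a fused bicyclic system (with one N–H) with 9 sp² atoms and 10 π electrons from ring double bonds plus a heteroatom lone pair. 10 = 4(2)+2, so the system is aromatic and both rings count as aromatic (indole).
Ring C has only sp³ atoms, so it is not fully conjugated — not aromatic (cyclopentane).
Aromatic: A, B. Total: 2.

2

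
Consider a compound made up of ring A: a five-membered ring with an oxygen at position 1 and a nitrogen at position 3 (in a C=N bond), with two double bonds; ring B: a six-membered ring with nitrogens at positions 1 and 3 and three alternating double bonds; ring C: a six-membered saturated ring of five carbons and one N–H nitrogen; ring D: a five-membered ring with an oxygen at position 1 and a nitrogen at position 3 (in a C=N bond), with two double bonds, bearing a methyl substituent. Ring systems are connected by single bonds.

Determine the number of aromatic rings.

Ring A has a continuous p-orbital overlap around the ring; 2 ring double bonds (4 π electrons) plus a heteroatom lone pair (2) give 6 π electrons. Since 6 = 4n+2 (n=1), ring A is aromatic (oxazole).
Ring B is fully conjugated (every ring atom contributes a p orbital); 3 ring double bonds give 6 π electrons. 6 = 4(1)+2, so ring B is aromatic (pyrimidine).
Ring C has only sp³ atoms, so it is not fully conjugated — not aromatic (piperidine).
Ring D is planar and fully conjugated; 2 ring double bonds (4 π electrons) plus a heteroatom lone pair (2) give 6 π electrons. 6 = 4(1)+2, so ring D is aromatic (oxazole).
Aromatic: A, B, D. Total: 3.

3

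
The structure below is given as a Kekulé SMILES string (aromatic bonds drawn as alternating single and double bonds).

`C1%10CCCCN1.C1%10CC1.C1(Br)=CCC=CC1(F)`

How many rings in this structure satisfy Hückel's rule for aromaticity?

The SMILES encodes a six-membered saturated ring of five carbons and one N–H nitrogen; a three-membered saturated carbon ring; a six-membered carbon ring with two isolated C=C double bonds and two sp³ carbons.
The 6-membered ring with one N–H has only sp³ atoms, so it is not fully conjugated — not aromatic (piperidine).
The 3-membered ring has only sp³ atoms, so it is not fully conjugated — not aromatic (cyclopropane).
The 6-membered ring has two sp³ carbons, so it is not fully conjugated — not aromatic (1,4-cyclohexadiene).
None of the rings are aromatic. Total: 0.

0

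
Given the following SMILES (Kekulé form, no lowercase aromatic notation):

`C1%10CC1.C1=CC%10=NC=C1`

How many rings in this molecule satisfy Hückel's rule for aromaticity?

The SMILES encodes a three-membered saturated carbon ring; a six-membered ring of five carbons and one nitrogen with three alternating double bonds.
The 3-membered ring has only sp³ atoms, so it is not fully conjugated — not aromatic (cyclopropane).
The 6-membered ring with one nitrogen is fully conjugated (every ring atom contributes a p orbital); 3 ring double bonds give 6 π electrons. That satisfies 4n+2 with n=1, so it is aromatic (pyridine).
1 of the 2 rings is aromatic. Total: 1.

1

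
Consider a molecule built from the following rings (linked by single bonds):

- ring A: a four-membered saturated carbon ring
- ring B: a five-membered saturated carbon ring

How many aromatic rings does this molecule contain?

Ring A has only sp³ atoms, so it is not fully conjugated — not aromatic (cyclobutane).
Ring B has only sp³ atoms, so it is not fully conjugated — not aromatic (cyclopentane).
No ring is aromatic. Total: 0.

0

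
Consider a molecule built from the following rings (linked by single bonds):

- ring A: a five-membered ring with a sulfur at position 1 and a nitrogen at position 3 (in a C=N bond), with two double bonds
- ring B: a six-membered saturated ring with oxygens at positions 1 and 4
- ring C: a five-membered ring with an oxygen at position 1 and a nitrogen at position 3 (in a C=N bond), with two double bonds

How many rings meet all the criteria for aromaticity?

2

Ring A has a continuous p-orbital overlap around the ring; 2 ring double bonds (4 π electrons) plus a heteroatom lone pair (2) give 6 π electrons. That satisfies 4n+2 with n=1, so ring A is aromatic (thiazole).
Ring B has only sp³ atoms, so it is not fully conjugated — not aromatic (1,4-dioxane).
Ring C is fully conjugated (every ring atom contributes a p orbital); 2 ring double bonds (4 π electrons) plus a heteroatom lone pair (2) give 6 π electrons. Since 6 = 4n+2 (n=1), ring C is aromatic (oxazole).
Aromatic: A, C. Total: 2.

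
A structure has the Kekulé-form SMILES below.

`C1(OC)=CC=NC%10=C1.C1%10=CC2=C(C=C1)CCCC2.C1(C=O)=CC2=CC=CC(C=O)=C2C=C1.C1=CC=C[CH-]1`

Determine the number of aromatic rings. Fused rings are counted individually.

5

The SMILES encodes a six-membered ring of five carbons and one nitrogen with three alternating double bonds; a six-membered carbon ring with three alternating C=C double bonds, fused to a saturated six-membered carbon ring; two fused six-membered carbon rings, each with three alternating C=C double bonds; a five-membered all-carbon ring bearing a negative charge on one carbon, with two C=C double bonds.
The 6-membered ring with one nitrogen has a continuous p-orbital overlap around the ring; 3 ring double bonds give 6 π electrons. That satisfies 4n+2 with n=1, so it is aromatic (pyridine).
The 6-membered ring is planar and fully conjugated; 3 ring double bonds give 6 π electrons. Since 6 = 4n+2 (n=1), it is aromatic (benzene ring).
The second 6-membered ring has four sp³ carbons, so it is not fully conjugated — not aromatic (cyclohexane ring).
The fused 6/6-membered bicyclic is a single π system with 10 sp² atoms and 10 π electrons from ring double bonds. 10 = 4(2)+2, so the system is aromatic and both rings count as aromatic (naphthalene).
The 5-membered ring is fully conjugated (every ring atom contributes a p orbital); 2 ring double bonds (4 π electrons) plus the carbanion lone pair (2) give 6 π electrons. That satisfies 4n+2 with n=1, so it is aromatic (cyclopentadienyl anion).
5 of the 6 rings are aromatic. Total: 5.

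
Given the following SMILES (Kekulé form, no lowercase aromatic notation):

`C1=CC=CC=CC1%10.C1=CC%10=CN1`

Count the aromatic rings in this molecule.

1

The SMILES encodes a seven-membered carbon ring with three C=C double bonds and one sp³ carbon; a five-membered ring of four carbons and one nitrogen bearing a hydrogen, with two C=C double bonds.
The 7-membered ring has one sp³ carbon, so it is not fully conjugated — not aromatic (cycloheptatriene).
The 5-membered ring with one N–H is planar and fully conjugated; 2 ring double bonds (4 π electrons) plus a heteroatom lone pair (2) give 6 π electrons. Since 6 = 4n+2 (n=1), it is aromatic (pyrrole).
1 of the 2 rings is aromatic. Total: 1.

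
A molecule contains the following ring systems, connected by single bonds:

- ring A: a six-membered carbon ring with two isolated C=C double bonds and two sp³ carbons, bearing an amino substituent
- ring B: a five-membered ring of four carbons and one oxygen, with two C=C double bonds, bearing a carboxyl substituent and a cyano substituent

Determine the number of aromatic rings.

1

Ring A has two sp³ carbons, so it is not fully conjugated — not aromatic (1,4-cyclohexadiene).
Ring B has a continuous p-orbital overlap around the ring; 2 ring double bonds (4 π electrons) plus a heteroatom lone pair (2) give 6 π electrons. 6 = 4(1)+2, so ring B is aromatic (furan).
Aromatic: B. Total: 1.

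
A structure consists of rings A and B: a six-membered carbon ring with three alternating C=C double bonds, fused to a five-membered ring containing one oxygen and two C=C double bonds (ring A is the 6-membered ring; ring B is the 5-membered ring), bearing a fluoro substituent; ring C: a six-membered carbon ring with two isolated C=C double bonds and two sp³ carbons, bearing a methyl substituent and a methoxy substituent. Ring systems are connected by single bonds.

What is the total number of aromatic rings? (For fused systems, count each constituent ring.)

2

Rings A and B form a fused bicyclic system (with one oxygen) with 9 sp² atoms and 10 π electrons from ring double bonds plus a heteroatom lone pair. 10 = 4(2)+2, so the system is aromatic and both rings count as aromatic (benzofuran).
Ring C has two sp³ carbons, so it is not fully conjugated — not aromatic (1,4-cyclohexadiene).
Aromatic: A, B. Total: 2.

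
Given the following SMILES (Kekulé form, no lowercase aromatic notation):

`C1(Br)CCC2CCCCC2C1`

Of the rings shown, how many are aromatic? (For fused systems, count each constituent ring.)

0

The SMILES encodes two fused six-membered saturated carbon rings.
The 6-membered ring has only sp³ atoms, so it is not fully conjugated — not aromatic (cyclohexane ring).
The second 6-membered ring has only sp³ atoms, so it is not fully conjugated — not aromatic (cyclohexane ring).
None of the rings are aromatic. Total: 0.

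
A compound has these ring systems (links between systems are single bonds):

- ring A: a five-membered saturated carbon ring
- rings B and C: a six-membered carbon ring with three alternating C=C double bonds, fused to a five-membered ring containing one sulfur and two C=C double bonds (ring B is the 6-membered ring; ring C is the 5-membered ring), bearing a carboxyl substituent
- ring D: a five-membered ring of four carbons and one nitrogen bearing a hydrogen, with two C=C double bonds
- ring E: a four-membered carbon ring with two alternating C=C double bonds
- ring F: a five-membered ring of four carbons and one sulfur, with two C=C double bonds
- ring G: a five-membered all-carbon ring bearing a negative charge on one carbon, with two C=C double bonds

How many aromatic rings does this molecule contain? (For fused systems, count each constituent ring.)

5

Ring A has only sp³ atoms, so it is not fully conjugated — not aromatic (cyclopentane).
Rings B and C form a fused bicyclic system (with one sulfur) with 9 sp² atoms and 10 π electrons from ring double bonds plus a heteroatom lone pair. 10 = 4(2)+2, so the system is aromatic and both rings count as aromatic (benzothiophene).
Ring D has a continuous p-orbital overlap around the ring; 2 ring double bonds (4 π electrons) plus a heteroatom lone pair (2) give 6 π electrons. 6 = 4(1)+2, so ring D is aromatic (pyrrole).
Ring E has only sp² ring atoms; a planar conformation would have a fully conjugated π system of 4 electrons. But 4 = 4(1), which is 4n not 4n+2, so ring E is not aromatic (cyclobutadiene) — cyclobutadiene is antiaromatic and distorts to a rectangle.
Ring F has a continuous p-orbital overlap around the ring; 2 ring double bonds (4 π electrons) plus a heteroatom lone pair (2) give 6 π electrons. 6 = 4(1)+2, so ring F is aromatic (thiophene).
Ring G is planar and fully conjugated; 2 ring double bonds (4 π electrons) plus the carbanion lone pair (2) give 6 π electrons. 6 = 4(1)+2, so ring G is aromatic (cyclopentadienyl anion).
Aromatic: B, C, D, F, G. Total: 5.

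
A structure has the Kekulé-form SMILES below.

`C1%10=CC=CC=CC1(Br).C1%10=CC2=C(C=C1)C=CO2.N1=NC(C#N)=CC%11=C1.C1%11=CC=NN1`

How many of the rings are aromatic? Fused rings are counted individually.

The SMILES encodes a seven-membered carbon ring with three C=C double bonds and one sp³ carbon; a six-membered carbon ring with three alternating C=C double bonds, fused to a five-membered ring containing one oxygen and two C=C double bonds; a six-membered ring with two adjacent nitrogens and three alternating double bonds; a five-membered ring with two adjacent nitrogens (one bearing H, one in a double bond) and two double bonds.
The 7-membered ring has one sp³ carbon, so it is not fully conjugated — not aromatic (cycloheptatriene).
The fused 6/5-membered bicyclic (with one oxygen) is a single π system with 9 sp² atoms and 10 π electrons from ring double bonds plus a heteroatom lone pair. 10 = 4(2)+2, so the system is aromatic and both rings count as aromatic (benzofuran).
The 6-membered ring with two nitrogens (1,2) is fully conjugated (every ring atom contributes a p orbital); 3 ring double bonds give 6 π electrons. 6 = 4(1)+2, so it is aromatic (pyridazine).
The 5-membered ring with two adjacent nitrogens (one N–H, one =N–) is planar and fully conjugated; 2 ring double bonds (4 π electrons) plus a heteroatom lone pair (2) give 6 π electrons. 6 = 4(1)+2, so it is aromatic (pyrazole).
4 of the 5 rings are aromatic. Total: 4.

4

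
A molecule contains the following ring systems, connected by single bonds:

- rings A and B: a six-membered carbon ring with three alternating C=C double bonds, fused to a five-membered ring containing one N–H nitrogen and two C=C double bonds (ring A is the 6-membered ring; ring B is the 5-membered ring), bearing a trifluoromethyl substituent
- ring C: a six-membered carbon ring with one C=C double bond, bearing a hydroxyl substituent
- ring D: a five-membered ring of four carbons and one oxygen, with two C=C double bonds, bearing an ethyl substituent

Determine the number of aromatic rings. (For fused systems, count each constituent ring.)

Rings A and B form a fused bicyclic system (with one N–H) with 9 sp² atoms and 10 π electrons from ring double bonds plus a heteroatom lone pair. 10 = 4(2)+2, so the system is aromatic and both rings count as aromatic (indole).
Ring C has four sp³ carbons, so it is not fully conjugated — not aromatic (cyclohexene).
Ring D is planar and fully conjugated; 2 ring double bonds (4 π electrons) plus a heteroatom lone pair (2) give 6 π electrons. 6 = 4(1)+2, so ring D is aromatic (furan).
Aromatic: A, B, D. Total: 3.

3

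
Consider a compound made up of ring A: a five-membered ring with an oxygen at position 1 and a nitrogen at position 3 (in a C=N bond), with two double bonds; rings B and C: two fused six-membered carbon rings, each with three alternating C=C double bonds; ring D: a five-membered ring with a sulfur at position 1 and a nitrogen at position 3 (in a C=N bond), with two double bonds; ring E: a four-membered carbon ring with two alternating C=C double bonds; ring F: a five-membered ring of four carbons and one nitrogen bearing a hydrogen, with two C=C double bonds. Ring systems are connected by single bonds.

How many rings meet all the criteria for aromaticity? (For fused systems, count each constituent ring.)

5

Ring A has a continuous p-orbital overlap around the ring; 2 ring double bonds (4 π electrons) plus a heteroatom lone pair (2) give 6 π electrons. Since 6 = 4n+2 (n=1), ring A is aromatic (oxazole).
Rings B and C form a fused bicyclic system with 10 sp² atoms and 10 π electrons from ring double bonds. 10 = 4(2)+2, so the system is aromatic and both rings count as aromatic (naphthalene).
Ring D is planar and fully conjugated; 2 ring double bonds (4 π electrons) plus a heteroatom lone pair (2) give 6 π electrons. Since 6 = 4n+2 (n=1), ring D is aromatic (thiazole).
Ring E has only sp² ring atoms; a planar conformation would have a fully conjugated π system of 4 electrons. But 4 = 4(1), which is 4n not 4n+2, so ring E is not aromatic (cyclobutadiene) — cyclobutadiene is antiaromatic and distorts to a rectangle.
Ring F is fully conjugated (every ring atom contributes a p orbital); 2 ring double bonds (4 π electrons) plus a heteroatom lone pair (2) give 6 π electrons. That satisfies 4n+2 with n=1, so ring F is aromatic (pyrrole).
Aromatic: A, B, C, D, F. Total: 5.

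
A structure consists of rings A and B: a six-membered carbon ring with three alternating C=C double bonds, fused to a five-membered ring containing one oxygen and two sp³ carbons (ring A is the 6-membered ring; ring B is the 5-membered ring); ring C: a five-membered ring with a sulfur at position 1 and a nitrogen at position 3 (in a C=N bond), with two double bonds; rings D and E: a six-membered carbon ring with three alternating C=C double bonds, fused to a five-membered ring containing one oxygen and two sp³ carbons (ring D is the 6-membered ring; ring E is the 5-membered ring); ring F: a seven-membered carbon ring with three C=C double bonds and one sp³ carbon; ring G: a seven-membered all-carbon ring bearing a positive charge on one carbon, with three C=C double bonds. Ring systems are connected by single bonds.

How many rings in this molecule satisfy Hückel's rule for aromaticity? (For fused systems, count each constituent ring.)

4

Ring A is planar and fully conjugated; 3 ring double bonds give 6 π electrons. Since 6 = 4n+2 (n=1), ring A is aromatic (benzene ring).
Ring B has two sp³ carbons, so it is not fully conjugated — not aromatic (oxolane ring).
Ring C is planar and fully conjugated; 2 ring double bonds (4 π electrons) plus a heteroatom lone pair (2) give 6 π electrons. Since 6 = 4n+2 (n=1), ring C is aromatic (thiazole).
Ring D has a continuous p-orbital overlap around the ring; 3 ring double bonds give 6 π electrons. That satisfies 4n+2 with n=1, so ring D is aromatic (benzene ring).
Ring E has two sp³ carbons, so it is not fully conjugated — not aromatic (oxolane ring).
Ring F has one sp³ carbon, so it is not fully conjugated — not aromatic (cycloheptatriene).
Ring G is fully conjugated (every ring atom contributes a p orbital); 3 ring double bonds (6 π electrons) plus the carbocation's empty p orbital (0, but keeps the ring conjugated) give 6 π electrons. That satisfies 4n+2 with n=1, so ring G is aromatic (tropylium cation).
Aromatic: A, C, D, G. Total: 4.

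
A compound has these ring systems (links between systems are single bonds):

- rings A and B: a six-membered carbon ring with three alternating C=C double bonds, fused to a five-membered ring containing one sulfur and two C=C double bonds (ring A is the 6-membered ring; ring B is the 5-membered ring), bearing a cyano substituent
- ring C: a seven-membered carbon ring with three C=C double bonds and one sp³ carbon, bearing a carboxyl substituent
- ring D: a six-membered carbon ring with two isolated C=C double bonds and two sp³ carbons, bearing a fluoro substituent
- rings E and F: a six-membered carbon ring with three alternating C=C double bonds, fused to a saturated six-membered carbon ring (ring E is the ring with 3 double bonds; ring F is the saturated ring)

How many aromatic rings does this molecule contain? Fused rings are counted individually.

Rings A and B form a fused bicyclic system (with one sulfur) with 9 sp² atoms and 10 π electrons from ring double bonds plus a heteroatom lone pair. 10 = 4(2)+2, so the system is aromatic and both rings count as aromatic (benzothiophene).
Ring C has one sp³ carbon, so it is not fully conjugated — not aromatic (cycloheptatriene).
Ring D has two sp³ carbons, so it is not fully conjugated — not aromatic (1,4-cyclohexadiene).
Ring E is fully conjugated (every ring atom contributes a p orbital); 3 ring double bonds give 6 π electrons. 6 = 4(1)+2, so ring E is aromatic (benzene ring).
Ring F has four sp³ carbons, so it is not fully conjugated — not aromatic (cyclohexane ring).
Aromatic: A, B, E. Total: 3.

3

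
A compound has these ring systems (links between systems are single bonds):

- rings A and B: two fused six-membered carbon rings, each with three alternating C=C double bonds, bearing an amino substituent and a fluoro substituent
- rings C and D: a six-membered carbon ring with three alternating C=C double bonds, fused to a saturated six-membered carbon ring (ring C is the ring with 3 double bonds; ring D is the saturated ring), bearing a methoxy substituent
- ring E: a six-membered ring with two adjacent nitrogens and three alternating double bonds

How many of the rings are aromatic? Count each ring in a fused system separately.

Rings A and B form a fused bicyclic system with 10 sp² atoms and 10 π electrons from ring double bonds. 10 = 4(2)+2, so the system is aromatic and both rings count as aromatic (naphthalene).
Ring C has a continuous p-orbital overlap around the ring; 3 ring double bonds give 6 π electrons. Since 6 = 4n+2 (n=1), ring C is aromatic (benzene ring).
Ring D has four sp³ carbons, so it is not fully conjugated — not aromatic (cyclohexane ring).
Ring E is fully conjugated (every ring atom contributes a p orbital); 3 ring double bonds give 6 π electrons. Since 6 = 4n+2 (n=1), ring E is aromatic (pyridazine).
Aromatic: A, B, C, E. Total: 4.

4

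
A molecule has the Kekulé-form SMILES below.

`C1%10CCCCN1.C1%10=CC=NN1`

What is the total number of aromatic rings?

The SMILES encodes a six-membered saturated ring of five carbons and one N–H nitrogen; a five-membered ring with two adjacent nitrogens (one bearing H, one in a double bond) and two double bonds.
The 6-membered ring with one N–H has only sp³ atoms, so it is not fully conjugated — not aromatic (piperidine).
The 5-membered ring with two adjacent nitrogens (one N–H, one =N–) has a continuous p-orbital overlap around the ring; 2 ring double bonds (4 π electrons) plus a heteroatom lone pair (2) give 6 π electrons. That satisfies 4n+2 with n=1, so it is aromatic (pyrazole).
1 of the 2 rings is aromatic. Total: 1.

1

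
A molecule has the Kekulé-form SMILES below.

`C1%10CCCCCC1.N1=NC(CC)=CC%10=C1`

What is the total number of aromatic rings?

The SMILES encodes a seven-membered saturated carbon ring; a six-membered ring with two adjacent nitrogens and three alternating double bonds.
The 7-membered ring has only sp³ atoms, so it is not fully conjugated — not aromatic (cycloheptane).
The 6-membered ring with two nitrogens (1,2) is planar and fully conjugated; 3 ring double bonds give 6 π electrons. That satisfies 4n+2 with n=1, so it is aromatic (pyridazine).
1 of the 2 rings is aromatic. Total: 1.

1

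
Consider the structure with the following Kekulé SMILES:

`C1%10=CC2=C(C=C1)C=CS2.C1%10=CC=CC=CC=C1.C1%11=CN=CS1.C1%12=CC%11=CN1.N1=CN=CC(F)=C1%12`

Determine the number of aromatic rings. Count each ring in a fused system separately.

The SMILES encodes a six-membered carbon ring with three alternating C=C double bonds, fused to a five-membered ring containing one sulfur and two C=C double bonds; an eight-membered carbon ring with four alternating C=C double bonds; a five-membered ring with a sulfur at position 1 and a nitrogen at position 3 (in a C=N bond), with two double bonds; a five-membered ring of four carbons and one nitrogen bearing a hydrogen, with two C=C double bonds; a six-membered ring with nitrogens at positions 1 and 3 and three alternating double bonds.
The fused 6/5-membered bicyclic (with one sulfur) is a single π system with 9 sp² atoms and 10 π electrons from ring double bonds plus a heteroatom lone pair. 10 = 4(2)+2, so the system is aromatic and both rings count as aromatic (benzothiophene).
The 8-membered ring has only sp² ring atoms; a planar conformation would have a fully conjugated π system of 8 electrons. But 8 = 4(2), which is 4n not 4n+2, so it is not aromatic (cyclooctatetraene) — cyclooctatetraene distorts into a non-planar tub to avoid antiaromaticity.
The 5-membered ring with one sulfur and one =N– has a continuous p-orbital overlap around the ring; 2 ring double bonds (4 π electrons) plus a heteroatom lone pair (2) give 6 π electrons. 6 = 4(1)+2, so it is aromatic (thiazole).
The 5-membered ring with one N–H is fully conjugated (every ring atom contributes a p orbital); 2 ring double bonds (4 π electrons) plus a heteroatom lone pair (2) give 6 π electrons. That satisfies 4n+2 with n=1, so it is aromatic (pyrrole).
The 6-membered ring with two nitrogens (1,3) is fully conjugated (every ring atom contributes a p orbital); 3 ring double bonds give 6 π electrons. Since 6 = 4n+2 (n=1), it is aromatic (pyrimidine).
5 of the 6 rings are aromatic. Total: 5.

5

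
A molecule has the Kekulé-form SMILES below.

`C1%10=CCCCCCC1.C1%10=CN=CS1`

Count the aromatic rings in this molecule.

The SMILES encodes an eight-membered carbon ring with one C=C double bond; a five-membered ring with a sulfur at position 1 and a nitrogen at position 3 (in a C=N bond), with two double bonds.
The 8-membered ring has six sp³ carbons, so it is not fully conjugated — not aromatic (cyclooctene).
The 5-membered ring with one sulfur and one =N– is fully conjugated (every ring atom contributes a p orbital); 2 ring double bonds (4 π electrons) plus a heteroatom lone pair (2) give 6 π electrons. That satisfies 4n+2 with n=1, so it is aromatic (thiazole).
1 of the 2 rings is aromatic. Total: 1.

1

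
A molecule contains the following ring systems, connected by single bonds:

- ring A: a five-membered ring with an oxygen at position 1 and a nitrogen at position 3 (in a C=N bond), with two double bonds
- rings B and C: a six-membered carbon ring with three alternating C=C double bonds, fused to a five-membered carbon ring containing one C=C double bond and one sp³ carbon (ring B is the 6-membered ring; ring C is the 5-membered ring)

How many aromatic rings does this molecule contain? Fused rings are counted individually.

Ring A has a continuous p-orbital overlap around the ring; 2 ring double bonds (4 π electrons) plus a heteroatom lone pair (2) give 6 π electrons. 6 = 4(1)+2, so ring A is aromatic (oxazole).
Ring B is fully conjugated (every ring atom contributes a p orbital); 3 ring double bonds give 6 π electrons. 6 = 4(1)+2, so ring B is aromatic (benzene ring).
Ring C has one sp³ carbon, so it is not fully conjugated — not aromatic (cyclopentene ring).
Aromatic: A, B. Total: 2.

2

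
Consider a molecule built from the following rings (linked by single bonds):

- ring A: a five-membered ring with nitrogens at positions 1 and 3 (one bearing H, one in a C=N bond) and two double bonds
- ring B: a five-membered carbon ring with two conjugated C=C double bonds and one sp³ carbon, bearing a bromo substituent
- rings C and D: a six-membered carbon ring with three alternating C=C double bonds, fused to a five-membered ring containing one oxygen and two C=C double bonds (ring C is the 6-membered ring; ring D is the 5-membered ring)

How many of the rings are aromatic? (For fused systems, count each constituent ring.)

3

Ring A is planar and fully conjugated; 2 ring double bonds (4 π electrons) plus a heteroatom lone pair (2) give 6 π electrons. Since 6 = 4n+2 (n=1), ring A is aromatic (imidazole).
Ring B has one sp³ carbon, so it is not fully conjugated — not aromatic (cyclopentadiene).
Rings C and D form a fused bicyclic system (with one oxygen) with 9 sp² atoms and 10 π electrons from ring double bonds plus a heteroatom lone pair. 10 = 4(2)+2, so the system is aromatic and both rings count as aromatic (benzofuran).
Aromatic: A, C, D. Total: 3.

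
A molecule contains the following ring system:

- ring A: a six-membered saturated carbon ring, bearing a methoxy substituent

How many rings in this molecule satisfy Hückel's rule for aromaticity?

0

Ring A has only sp³ atoms, so it is not fully conjugated — not aromatic (cyclohexane).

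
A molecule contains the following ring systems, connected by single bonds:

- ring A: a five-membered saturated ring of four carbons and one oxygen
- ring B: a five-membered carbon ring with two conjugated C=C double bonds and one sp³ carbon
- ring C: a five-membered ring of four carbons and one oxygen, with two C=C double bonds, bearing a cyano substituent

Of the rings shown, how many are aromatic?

1

Ring A has only sp³ atoms, so it is not fully conjugated — not aromatic (tetrahydrofuran).
Ring B has one sp³ carbon, so it is not fully conjugated — not aromatic (cyclopentadiene).
Ring C has a continuous p-orbital overlap around the ring; 2 ring double bonds (4 π electrons) plus a heteroatom lone pair (2) give 6 π electrons. That satisfies 4n+2 with n=1, so ring C is aromatic (furan).
Aromatic: C. Total: 1.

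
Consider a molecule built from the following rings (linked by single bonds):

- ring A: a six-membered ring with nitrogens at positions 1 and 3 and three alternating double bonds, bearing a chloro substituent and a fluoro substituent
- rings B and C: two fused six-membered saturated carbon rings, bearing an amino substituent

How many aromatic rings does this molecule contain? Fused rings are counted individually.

Ring A is fully conjugated (every ring atom contributes a p orbital); 3 ring double bonds give 6 π electrons. That satisfies 4n+2 with n=1, so ring A is aromatic (pyrimidine).
Ring B has only sp³ atoms, so it is not fully conjugated — not aromatic (cyclohexane ring).
Ring C has only sp³ atoms, so it is not fully conjugated — not aromatic (cyclohexane ring).
Aromatic: A. Total: 1.

1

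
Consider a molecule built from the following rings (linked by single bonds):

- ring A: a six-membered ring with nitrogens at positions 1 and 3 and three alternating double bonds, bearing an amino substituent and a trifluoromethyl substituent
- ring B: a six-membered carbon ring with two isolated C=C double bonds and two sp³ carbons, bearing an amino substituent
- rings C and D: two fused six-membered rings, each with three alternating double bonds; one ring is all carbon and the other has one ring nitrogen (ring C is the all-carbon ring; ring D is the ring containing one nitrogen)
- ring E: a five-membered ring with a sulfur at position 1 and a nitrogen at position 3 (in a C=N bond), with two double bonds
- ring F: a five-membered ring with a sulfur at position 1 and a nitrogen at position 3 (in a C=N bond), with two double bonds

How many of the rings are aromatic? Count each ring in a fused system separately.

Ring A has a continuous p-orbital overlap around the ring; 3 ring double bonds give 6 π electrons. 6 = 4(1)+2, so ring A is aromatic (pyrimidine).
Ring B has two sp³ carbons, so it is not fully conjugated — not aromatic (1,4-cyclohexadiene).
Rings C and D form a fused bicyclic system (with one nitrogen) with 10 sp² atoms and 10 π electrons from ring double bonds. 10 = 4(2)+2, so the system is aromatic and both rings count as aromatic (quinoline).
Ring E is planar and fully conjugated; 2 ring double bonds (4 π electrons) plus a heteroatom lone pair (2) give 6 π electrons. 6 = 4(1)+2, so ring E is aromatic (thiazole).
Ring F has a continuous p-orbital overlap around the ring; 2 ring double bonds (4 π electrons) plus a heteroatom lone pair (2) give 6 π electrons. 6 = 4(1)+2, so ring F is aromatic (thiazole).
Aromatic: A, C, D, E, F. Total: 5.

5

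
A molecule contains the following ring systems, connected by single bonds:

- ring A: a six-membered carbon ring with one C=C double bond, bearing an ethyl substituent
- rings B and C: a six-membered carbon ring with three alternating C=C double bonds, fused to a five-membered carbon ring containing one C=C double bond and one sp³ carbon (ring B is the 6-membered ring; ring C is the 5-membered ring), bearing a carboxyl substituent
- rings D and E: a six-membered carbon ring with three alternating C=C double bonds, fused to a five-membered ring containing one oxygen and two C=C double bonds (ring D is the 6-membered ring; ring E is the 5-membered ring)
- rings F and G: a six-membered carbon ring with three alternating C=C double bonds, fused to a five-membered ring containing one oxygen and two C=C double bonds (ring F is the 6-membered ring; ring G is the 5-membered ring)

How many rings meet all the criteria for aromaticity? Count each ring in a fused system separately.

Ring A has four sp³ carbons, so it is not fully conjugated — not aromatic (cyclohexene).
Ring B is planar and fully conjugated; 3 ring double bonds give 6 π electrons. That satisfies 4n+2 with n=1, so ring B is aromatic (benzene ring).
Ring C has one sp³ carbon, so it is not fully conjugated — not aromatic (cyclopentene ring).
Rings D and E form a fused bicyclic system (with one oxygen) with 9 sp² atoms and 10 π electrons from ring double bonds plus a heteroatom lone pair. 10 = 4(2)+2, so the system is aromatic and both rings count as aromatic (benzofuran).
Rings F and G form a fused bicyclic system (with one oxygen) with 9 sp² atoms and 10 π electrons from ring double bonds plus a heteroatom lone pair. 10 = 4(2)+2, so the system is aromatic and both rings count as aromatic (benzofuran).
Aromatic: B, D, E, F, G. Total: 5.

5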